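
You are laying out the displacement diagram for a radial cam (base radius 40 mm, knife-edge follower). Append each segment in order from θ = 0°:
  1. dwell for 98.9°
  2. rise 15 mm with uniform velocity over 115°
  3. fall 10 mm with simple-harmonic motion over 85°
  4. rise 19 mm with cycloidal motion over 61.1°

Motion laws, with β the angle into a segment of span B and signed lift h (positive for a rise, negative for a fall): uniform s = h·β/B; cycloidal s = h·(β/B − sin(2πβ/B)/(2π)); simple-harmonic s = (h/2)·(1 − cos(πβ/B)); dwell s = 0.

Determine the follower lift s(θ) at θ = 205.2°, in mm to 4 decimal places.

seg 1 [0°–98.9°] dwell: s stays 0.0000
seg 2 [98.9°–213.9°] uniform, h=15: θ=205.2° here. β=106.3, B=115. 15·106.3/115 = 13.8652 → s = 13.8652

13.8652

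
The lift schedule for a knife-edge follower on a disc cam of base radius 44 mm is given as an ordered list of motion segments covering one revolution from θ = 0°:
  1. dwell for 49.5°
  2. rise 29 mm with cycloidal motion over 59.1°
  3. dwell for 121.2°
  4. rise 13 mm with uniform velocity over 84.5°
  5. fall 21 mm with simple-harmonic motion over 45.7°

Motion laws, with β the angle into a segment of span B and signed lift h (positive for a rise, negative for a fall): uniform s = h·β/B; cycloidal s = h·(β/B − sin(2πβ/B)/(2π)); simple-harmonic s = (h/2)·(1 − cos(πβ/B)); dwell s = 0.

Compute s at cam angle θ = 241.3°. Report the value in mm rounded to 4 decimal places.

seg 1 [0°–49.5°] dwell: s stays 0.0000
seg 2 [49.5°–108.6°] cycloidal, h=29: full span → s += 29 → s = 29.0000
seg 3 [108.6°–229.8°] dwell: s stays 29.0000
seg 4 [229.8°–314.3°] uniform, h=13: θ=241.3° here. β=11.5, B=84.5. 13·11.5/84.5 = 1.7692 → s = 30.7692

30.7692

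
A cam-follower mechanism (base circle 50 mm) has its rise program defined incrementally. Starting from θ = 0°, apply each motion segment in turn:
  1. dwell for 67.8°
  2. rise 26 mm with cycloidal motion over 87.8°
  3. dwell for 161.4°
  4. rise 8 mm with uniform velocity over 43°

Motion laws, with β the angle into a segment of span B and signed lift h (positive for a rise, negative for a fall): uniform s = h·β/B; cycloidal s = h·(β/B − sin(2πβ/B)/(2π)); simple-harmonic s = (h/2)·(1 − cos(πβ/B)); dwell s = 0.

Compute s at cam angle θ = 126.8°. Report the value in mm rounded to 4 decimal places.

seg 1 [0°–67.8°] dwell: s stays 0.0000
seg 2 [67.8°–155.6°] cycloidal, h=26: θ=126.8° here. β=59, B=87.8. 26·(0.6720 − sin(2π·0.6720)/(2π)) = 21.1222 → s = 21.1222

21.1222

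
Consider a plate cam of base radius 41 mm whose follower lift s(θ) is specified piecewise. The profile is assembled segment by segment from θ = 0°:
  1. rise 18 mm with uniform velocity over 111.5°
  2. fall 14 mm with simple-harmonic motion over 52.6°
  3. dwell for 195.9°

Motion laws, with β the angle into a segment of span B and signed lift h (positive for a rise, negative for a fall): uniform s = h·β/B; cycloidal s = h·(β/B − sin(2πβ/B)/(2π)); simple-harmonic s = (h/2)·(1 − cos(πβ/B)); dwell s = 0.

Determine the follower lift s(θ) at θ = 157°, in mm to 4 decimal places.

seg 1 [0°–111.5°] uniform, h=18: full span → s += 18 → s = 18.0000
seg 2 [111.5°–164.1°] simple-harmonic, h=-14: θ=157° here. β=45.5, B=52.6. -14/2·(1 − cos(π·0.8650)) = -13.3800 → s = 4.6200

4.6200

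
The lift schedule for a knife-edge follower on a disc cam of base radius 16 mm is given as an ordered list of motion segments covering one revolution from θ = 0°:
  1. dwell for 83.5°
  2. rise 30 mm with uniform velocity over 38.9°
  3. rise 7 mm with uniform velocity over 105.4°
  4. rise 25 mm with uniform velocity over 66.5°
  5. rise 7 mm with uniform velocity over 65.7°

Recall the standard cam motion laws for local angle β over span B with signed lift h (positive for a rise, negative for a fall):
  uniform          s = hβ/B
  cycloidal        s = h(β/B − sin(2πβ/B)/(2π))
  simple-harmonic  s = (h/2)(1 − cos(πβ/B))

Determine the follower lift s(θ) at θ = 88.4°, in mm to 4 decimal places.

seg 1 [0°–83.5°] dwell: s stays 0.0000
seg 2 [83.5°–122.4°] uniform, h=30: θ=88.4° here. β=4.9, B=38.9. 30·4.9/38.9 = 3.7789 → s = 3.7789

3.7789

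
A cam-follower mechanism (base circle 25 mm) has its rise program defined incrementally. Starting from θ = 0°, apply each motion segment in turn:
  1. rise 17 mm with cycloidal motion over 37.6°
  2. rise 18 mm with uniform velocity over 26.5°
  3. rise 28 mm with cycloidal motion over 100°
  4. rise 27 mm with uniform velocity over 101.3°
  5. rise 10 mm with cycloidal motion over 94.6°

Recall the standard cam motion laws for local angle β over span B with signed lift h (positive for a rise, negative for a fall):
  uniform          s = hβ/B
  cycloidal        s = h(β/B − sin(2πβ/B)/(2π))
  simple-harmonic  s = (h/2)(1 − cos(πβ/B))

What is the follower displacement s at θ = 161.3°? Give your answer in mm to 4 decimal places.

seg 1 [0°–37.6°] cycloidal, h=17: full span → s += 17 → s = 17.0000
seg 2 [37.6°–64.1°] uniform, h=18: full span → s += 18 → s = 35.0000
seg 3 [64.1°–164.1°] cycloidal, h=28: θ=161.3° here. β=97.2, B=100. 28·(0.9720 − sin(2π·0.9720)/(2π)) = 27.9960 → s = 62.9960

62.9960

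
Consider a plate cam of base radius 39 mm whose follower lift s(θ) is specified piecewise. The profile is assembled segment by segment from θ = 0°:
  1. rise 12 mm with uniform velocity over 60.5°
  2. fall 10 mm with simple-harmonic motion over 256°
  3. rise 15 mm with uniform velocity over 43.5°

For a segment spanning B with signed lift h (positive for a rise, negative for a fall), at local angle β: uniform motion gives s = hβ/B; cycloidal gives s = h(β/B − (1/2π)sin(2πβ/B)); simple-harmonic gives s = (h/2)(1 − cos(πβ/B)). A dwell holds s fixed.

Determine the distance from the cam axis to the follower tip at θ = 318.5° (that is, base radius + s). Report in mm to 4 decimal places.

seg 1 [0°–60.5°] uniform, h=12: full span → s += 12 → s = 12.0000
seg 2 [60.5°–316.5°] simple-harmonic, h=-10: full span → s += -10 → s = 2.0000
seg 3 [316.5°–360°] uniform, h=15: θ=318.5° here. β=2, B=43.5. 15·2/43.5 = 0.6897 → s = 2.6897
radial distance = base radius + s = 39 + 2.6897 = 41.6897

41.6897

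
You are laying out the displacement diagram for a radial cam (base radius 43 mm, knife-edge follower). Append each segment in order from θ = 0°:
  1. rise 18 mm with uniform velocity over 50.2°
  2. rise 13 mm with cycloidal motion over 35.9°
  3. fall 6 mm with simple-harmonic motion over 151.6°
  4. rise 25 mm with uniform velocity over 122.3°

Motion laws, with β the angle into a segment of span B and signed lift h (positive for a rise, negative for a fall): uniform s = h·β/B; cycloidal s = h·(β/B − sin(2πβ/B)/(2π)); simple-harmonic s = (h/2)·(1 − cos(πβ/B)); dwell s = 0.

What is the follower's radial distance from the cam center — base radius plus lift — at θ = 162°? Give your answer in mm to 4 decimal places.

seg 1 [0°–50.2°] uniform, h=18: full span → s += 18 → s = 18.0000
seg 2 [50.2°–86.1°] cycloidal, h=13: full span → s += 13 → s = 31.0000
seg 3 [86.1°–237.7°] simple-harmonic, h=-6: θ=162° here. β=75.9, B=151.6. -6/2·(1 − cos(π·0.5007)) = -3.0062 → s = 27.9938
radial distance = base radius + s = 43 + 27.9938 = 70.9938

70.9938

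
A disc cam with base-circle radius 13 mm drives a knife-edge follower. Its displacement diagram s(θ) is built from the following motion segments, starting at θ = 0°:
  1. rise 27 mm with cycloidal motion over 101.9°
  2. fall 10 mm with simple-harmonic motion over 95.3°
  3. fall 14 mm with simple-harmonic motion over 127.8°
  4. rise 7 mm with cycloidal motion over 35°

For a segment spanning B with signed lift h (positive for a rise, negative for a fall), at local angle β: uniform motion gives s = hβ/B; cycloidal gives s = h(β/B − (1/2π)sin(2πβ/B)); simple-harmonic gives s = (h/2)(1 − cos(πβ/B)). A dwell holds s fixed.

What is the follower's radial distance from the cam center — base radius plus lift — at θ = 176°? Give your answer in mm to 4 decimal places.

seg 1 [0°–101.9°] cycloidal, h=27: full span → s += 27 → s = 27.0000
seg 2 [101.9°–197.2°] simple-harmonic, h=-10: θ=176° here. β=74.1, B=95.3. -10/2·(1 − cos(π·0.7775)) = -8.8279 → s = 18.1721
radial distance = base radius + s = 13 + 18.1721 = 31.1721

31.1721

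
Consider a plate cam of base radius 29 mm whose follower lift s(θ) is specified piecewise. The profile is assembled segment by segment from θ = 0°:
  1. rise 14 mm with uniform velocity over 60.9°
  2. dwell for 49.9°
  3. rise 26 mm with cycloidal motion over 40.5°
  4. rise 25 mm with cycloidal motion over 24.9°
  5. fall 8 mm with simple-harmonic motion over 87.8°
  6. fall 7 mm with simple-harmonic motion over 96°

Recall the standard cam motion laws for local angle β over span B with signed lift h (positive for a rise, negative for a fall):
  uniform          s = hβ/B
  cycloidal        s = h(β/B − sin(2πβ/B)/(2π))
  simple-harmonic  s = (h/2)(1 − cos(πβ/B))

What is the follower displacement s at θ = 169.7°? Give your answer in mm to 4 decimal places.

seg 1 [0°–60.9°] uniform, h=14: full span → s += 14 → s = 14.0000
seg 2 [60.9°–110.8°] dwell: s stays 14.0000
seg 3 [110.8°–151.3°] cycloidal, h=26: full span → s += 26 → s = 40.0000
seg 4 [151.3°–176.2°] cycloidal, h=25: θ=169.7° here. β=18.4, B=24.9. 25·(0.7390 − sin(2π·0.7390)/(2π)) = 22.4432 → s = 62.4432

62.4432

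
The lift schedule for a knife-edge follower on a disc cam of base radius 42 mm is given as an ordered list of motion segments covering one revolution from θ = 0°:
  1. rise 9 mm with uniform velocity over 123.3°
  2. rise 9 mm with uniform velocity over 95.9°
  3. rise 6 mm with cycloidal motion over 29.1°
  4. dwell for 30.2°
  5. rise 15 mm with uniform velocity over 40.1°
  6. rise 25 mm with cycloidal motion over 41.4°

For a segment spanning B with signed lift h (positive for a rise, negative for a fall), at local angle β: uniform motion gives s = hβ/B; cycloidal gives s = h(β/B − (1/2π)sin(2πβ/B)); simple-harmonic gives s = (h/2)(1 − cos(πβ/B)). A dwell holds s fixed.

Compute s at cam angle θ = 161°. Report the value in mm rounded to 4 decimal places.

seg 1 [0°–123.3°] uniform, h=9: full span → s += 9 → s = 9.0000
seg 2 [123.3°–219.2°] uniform, h=9: θ=161° here. β=37.7, B=95.9. 9·37.7/95.9 = 3.5381 → s = 12.5381

12.5381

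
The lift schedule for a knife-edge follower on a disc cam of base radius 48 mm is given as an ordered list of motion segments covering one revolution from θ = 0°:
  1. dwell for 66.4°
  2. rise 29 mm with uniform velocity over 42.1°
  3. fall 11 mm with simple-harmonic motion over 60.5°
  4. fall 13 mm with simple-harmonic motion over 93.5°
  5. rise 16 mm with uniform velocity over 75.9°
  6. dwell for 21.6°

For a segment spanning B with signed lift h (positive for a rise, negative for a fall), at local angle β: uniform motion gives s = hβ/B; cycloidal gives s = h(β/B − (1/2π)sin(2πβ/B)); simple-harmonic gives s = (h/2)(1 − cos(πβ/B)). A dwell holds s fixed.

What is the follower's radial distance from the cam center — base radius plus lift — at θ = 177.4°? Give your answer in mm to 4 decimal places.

seg 1 [0°–66.4°] dwell: s stays 0.0000
seg 2 [66.4°–108.5°] uniform, h=29: full span → s += 29 → s = 29.0000
seg 3 [108.5°–169°] simple-harmonic, h=-11: full span → s += -11 → s = 18.0000
seg 4 [169°–262.5°] simple-harmonic, h=-13: θ=177.4° here. β=8.4, B=93.5. -13/2·(1 − cos(π·0.0898)) = -0.2572 → s = 17.7428
radial distance = base radius + s = 48 + 17.7428 = 65.7428

65.7428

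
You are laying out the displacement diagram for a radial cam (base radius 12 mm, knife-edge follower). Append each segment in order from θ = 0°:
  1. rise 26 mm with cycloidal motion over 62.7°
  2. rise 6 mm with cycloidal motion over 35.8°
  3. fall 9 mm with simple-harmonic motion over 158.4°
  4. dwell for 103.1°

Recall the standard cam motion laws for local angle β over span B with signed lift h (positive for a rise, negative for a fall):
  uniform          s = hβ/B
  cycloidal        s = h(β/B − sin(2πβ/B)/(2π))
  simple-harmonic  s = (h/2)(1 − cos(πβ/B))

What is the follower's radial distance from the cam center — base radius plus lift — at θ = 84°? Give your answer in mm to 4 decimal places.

seg 1 [0°–62.7°] cycloidal, h=26: full span → s += 26 → s = 26.0000
seg 2 [62.7°–98.5°] cycloidal, h=6: θ=84° here. β=21.3, B=35.8. 6·(0.5950 − sin(2π·0.5950)/(2π)) = 4.1064 → s = 30.1064
radial distance = base radius + s = 12 + 30.1064 = 42.1064

42.1064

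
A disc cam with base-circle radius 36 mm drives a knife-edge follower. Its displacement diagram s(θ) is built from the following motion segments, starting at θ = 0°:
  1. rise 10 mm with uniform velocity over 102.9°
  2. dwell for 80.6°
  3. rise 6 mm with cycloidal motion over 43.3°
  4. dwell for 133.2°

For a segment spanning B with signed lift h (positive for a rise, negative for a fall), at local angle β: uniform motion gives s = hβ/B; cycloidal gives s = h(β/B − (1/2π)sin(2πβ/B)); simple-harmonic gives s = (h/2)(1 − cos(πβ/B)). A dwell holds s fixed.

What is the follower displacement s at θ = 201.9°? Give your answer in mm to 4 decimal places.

seg 1 [0°–102.9°] uniform, h=10: full span → s += 10 → s = 10.0000
seg 2 [102.9°–183.5°] dwell: s stays 10.0000
seg 3 [183.5°–226.8°] cycloidal, h=6: θ=201.9° here. β=18.4, B=43.3. 6·(0.4249 − sin(2π·0.4249)/(2π)) = 2.1158 → s = 12.1158

12.1158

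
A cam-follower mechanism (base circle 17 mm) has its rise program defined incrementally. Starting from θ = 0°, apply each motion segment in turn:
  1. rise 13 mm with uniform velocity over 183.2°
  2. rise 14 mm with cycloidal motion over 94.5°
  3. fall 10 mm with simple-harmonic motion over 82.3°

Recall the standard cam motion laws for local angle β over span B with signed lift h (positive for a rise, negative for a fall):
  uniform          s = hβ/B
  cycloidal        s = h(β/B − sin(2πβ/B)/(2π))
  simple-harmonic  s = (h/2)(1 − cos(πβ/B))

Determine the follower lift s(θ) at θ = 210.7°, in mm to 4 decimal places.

seg 1 [0°–183.2°] uniform, h=13: full span → s += 13 → s = 13.0000
seg 2 [183.2°–277.7°] cycloidal, h=14: θ=210.7° here. β=27.5, B=94.5. 14·(0.2910 − sin(2π·0.2910)/(2π)) = 1.9195 → s = 14.9195

14.9195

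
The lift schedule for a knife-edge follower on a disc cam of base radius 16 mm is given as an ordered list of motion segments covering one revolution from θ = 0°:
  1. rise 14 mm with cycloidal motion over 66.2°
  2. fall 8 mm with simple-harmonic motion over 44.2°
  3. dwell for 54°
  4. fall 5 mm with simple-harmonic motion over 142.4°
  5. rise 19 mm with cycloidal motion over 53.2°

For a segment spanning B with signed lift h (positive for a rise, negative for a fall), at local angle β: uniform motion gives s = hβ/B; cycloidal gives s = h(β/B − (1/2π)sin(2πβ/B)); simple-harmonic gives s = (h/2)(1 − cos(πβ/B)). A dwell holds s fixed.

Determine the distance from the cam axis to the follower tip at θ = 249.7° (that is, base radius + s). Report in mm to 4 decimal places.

seg 1 [0°–66.2°] cycloidal, h=14: full span → s += 14 → s = 14.0000
seg 2 [66.2°–110.4°] simple-harmonic, h=-8: full span → s += -8 → s = 6.0000
seg 3 [110.4°–164.4°] dwell: s stays 6.0000
seg 4 [164.4°–306.8°] simple-harmonic, h=-5: θ=249.7° here. β=85.3, B=142.4. -5/2·(1 − cos(π·0.5990)) = -3.2652 → s = 2.7348
radial distance = base radius + s = 16 + 2.7348 = 18.7348

18.7348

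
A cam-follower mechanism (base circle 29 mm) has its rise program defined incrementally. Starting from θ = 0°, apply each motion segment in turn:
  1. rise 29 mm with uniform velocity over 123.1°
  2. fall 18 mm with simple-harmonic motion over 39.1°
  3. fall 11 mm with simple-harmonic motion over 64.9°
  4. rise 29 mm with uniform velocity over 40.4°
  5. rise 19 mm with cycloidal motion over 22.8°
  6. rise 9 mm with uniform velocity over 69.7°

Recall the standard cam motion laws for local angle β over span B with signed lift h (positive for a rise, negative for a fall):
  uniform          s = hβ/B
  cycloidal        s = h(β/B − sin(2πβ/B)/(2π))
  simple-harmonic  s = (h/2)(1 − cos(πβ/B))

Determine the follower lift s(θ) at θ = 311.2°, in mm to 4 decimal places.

seg 1 [0°–123.1°] uniform, h=29: full span → s += 29 → s = 29.0000
seg 2 [123.1°–162.2°] simple-harmonic, h=-18: full span → s += -18 → s = 11.0000
seg 3 [162.2°–227.1°] simple-harmonic, h=-11: full span → s += -11 → s = 0.0000
seg 4 [227.1°–267.5°] uniform, h=29: full span → s += 29 → s = 29.0000
seg 5 [267.5°–290.3°] cycloidal, h=19: full span → s += 19 → s = 48.0000
seg 6 [290.3°–360°] uniform, h=9: θ=311.2° here. β=20.9, B=69.7. 9·20.9/69.7 = 2.6987 → s = 50.6987

50.6987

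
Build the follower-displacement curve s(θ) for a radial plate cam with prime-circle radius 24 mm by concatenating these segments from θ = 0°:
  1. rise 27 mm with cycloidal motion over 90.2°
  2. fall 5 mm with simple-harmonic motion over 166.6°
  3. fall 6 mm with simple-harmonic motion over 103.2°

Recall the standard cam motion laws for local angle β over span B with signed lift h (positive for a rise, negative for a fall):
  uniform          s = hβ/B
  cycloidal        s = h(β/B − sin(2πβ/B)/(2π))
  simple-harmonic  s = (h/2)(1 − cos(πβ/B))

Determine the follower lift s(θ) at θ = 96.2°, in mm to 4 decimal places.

seg 1 [0°–90.2°] cycloidal, h=27: full span → s += 27 → s = 27.0000
seg 2 [90.2°–256.8°] simple-harmonic, h=-5: θ=96.2° here. β=6, B=166.6. -5/2·(1 − cos(π·0.0360)) = -0.0160 → s = 26.9840

26.9840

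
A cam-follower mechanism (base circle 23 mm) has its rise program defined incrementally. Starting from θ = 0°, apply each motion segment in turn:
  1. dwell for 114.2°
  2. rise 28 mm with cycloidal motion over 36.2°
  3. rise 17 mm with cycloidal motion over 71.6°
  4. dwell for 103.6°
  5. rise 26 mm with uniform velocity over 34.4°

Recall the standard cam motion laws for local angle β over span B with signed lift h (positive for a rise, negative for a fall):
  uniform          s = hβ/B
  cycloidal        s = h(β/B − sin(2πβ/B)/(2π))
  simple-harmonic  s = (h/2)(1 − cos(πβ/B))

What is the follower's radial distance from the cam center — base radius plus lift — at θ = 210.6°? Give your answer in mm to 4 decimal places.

seg 1 [0°–114.2°] dwell: s stays 0.0000
seg 2 [114.2°–150.4°] cycloidal, h=28: full span → s += 28 → s = 28.0000
seg 3 [150.4°–222°] cycloidal, h=17: θ=210.6° here. β=60.2, B=71.6. 17·(0.8408 − sin(2π·0.8408)/(2π)) = 16.5706 → s = 44.5706
radial distance = base radius + s = 23 + 44.5706 = 67.5706

67.5706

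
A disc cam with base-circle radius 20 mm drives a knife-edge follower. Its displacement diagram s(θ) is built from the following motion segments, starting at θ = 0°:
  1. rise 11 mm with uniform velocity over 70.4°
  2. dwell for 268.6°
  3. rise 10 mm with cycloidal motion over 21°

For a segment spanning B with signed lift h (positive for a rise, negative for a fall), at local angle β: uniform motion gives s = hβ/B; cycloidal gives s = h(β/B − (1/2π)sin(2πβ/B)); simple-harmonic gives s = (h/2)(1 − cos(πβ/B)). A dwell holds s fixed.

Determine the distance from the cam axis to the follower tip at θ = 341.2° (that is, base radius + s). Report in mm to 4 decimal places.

seg 1 [0°–70.4°] uniform, h=11: full span → s += 11 → s = 11.0000
seg 2 [70.4°–339°] dwell: s stays 11.0000
seg 3 [339°–360°] cycloidal, h=10: θ=341.2° here. β=2.2, B=21. 10·(0.1048 − sin(2π·0.1048)/(2π)) = 0.0740 → s = 11.0740
radial distance = base radius + s = 20 + 11.0740 = 31.0740

31.0740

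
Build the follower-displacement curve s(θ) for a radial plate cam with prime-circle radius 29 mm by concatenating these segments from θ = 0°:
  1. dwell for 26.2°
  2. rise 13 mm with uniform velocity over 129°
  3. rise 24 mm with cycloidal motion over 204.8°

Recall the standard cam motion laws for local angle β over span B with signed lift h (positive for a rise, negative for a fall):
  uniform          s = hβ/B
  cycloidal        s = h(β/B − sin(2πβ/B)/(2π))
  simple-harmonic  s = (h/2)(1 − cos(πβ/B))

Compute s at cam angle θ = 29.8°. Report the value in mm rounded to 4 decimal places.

seg 1 [0°–26.2°] dwell: s stays 0.0000
seg 2 [26.2°–155.2°] uniform, h=13: θ=29.8° here. β=3.6, B=129. 13·3.6/129 = 0.3628 → s = 0.3628

0.3628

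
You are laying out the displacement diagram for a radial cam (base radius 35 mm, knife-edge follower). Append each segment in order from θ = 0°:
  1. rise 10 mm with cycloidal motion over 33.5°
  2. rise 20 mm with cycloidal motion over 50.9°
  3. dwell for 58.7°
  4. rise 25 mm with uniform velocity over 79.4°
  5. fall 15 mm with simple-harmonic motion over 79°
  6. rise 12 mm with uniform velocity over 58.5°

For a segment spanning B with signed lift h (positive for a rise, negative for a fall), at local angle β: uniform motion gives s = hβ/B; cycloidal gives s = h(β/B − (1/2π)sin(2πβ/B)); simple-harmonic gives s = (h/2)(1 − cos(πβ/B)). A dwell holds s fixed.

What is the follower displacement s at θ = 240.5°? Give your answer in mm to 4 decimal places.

seg 1 [0°–33.5°] cycloidal, h=10: full span → s += 10 → s = 10.0000
seg 2 [33.5°–84.4°] cycloidal, h=20: full span → s += 20 → s = 30.0000
seg 3 [84.4°–143.1°] dwell: s stays 30.0000
seg 4 [143.1°–222.5°] uniform, h=25: full span → s += 25 → s = 55.0000
seg 5 [222.5°–301.5°] simple-harmonic, h=-15: θ=240.5° here. β=18, B=79. -15/2·(1 − cos(π·0.2278)) = -1.8408 → s = 53.1592

53.1592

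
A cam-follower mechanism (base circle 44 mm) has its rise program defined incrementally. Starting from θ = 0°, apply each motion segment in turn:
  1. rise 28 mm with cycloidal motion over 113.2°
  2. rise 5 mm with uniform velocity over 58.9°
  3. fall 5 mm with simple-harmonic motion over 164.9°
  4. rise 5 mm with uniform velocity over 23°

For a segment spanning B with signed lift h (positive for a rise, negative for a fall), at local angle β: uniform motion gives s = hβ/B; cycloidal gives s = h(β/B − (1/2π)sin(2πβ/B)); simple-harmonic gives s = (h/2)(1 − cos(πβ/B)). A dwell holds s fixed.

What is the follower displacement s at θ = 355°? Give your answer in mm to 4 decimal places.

seg 1 [0°–113.2°] cycloidal, h=28: full span → s += 28 → s = 28.0000
seg 2 [113.2°–172.1°] uniform, h=5: full span → s += 5 → s = 33.0000
seg 3 [172.1°–337°] simple-harmonic, h=-5: full span → s += -5 → s = 28.0000
seg 4 [337°–360°] uniform, h=5: θ=355° here. β=18, B=23. 5·18/23 = 3.9130 → s = 31.9130

31.9130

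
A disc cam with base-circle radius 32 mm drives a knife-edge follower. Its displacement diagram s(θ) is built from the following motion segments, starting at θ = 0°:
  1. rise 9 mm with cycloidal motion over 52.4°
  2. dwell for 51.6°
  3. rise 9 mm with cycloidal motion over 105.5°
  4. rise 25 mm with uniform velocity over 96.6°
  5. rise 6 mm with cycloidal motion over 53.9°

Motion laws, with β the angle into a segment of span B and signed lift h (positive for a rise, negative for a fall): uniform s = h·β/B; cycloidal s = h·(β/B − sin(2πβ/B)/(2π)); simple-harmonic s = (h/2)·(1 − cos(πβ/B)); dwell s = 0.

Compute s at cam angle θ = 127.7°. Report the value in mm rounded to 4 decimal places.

seg 1 [0°–52.4°] cycloidal, h=9: full span → s += 9 → s = 9.0000
seg 2 [52.4°–104°] dwell: s stays 9.0000
seg 3 [104°–209.5°] cycloidal, h=9: θ=127.7° here. β=23.7, B=105.5. 9·(0.2246 − sin(2π·0.2246)/(2π)) = 0.6075 → s = 9.6075

9.6075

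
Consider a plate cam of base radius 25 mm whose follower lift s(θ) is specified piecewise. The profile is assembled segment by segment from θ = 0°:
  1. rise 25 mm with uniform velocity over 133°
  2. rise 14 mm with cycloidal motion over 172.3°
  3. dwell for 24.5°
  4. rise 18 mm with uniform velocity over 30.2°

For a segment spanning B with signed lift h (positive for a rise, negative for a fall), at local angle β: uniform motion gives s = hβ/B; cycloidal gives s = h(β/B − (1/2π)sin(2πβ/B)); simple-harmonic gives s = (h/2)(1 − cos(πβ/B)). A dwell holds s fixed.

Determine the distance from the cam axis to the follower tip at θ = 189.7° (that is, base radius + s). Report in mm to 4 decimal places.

seg 1 [0°–133°] uniform, h=25: full span → s += 25 → s = 25.0000
seg 2 [133°–305.3°] cycloidal, h=14: θ=189.7° here. β=56.7, B=172.3. 14·(0.3291 − sin(2π·0.3291)/(2π)) = 2.6483 → s = 27.6483
radial distance = base radius + s = 25 + 27.6483 = 52.6483

52.6483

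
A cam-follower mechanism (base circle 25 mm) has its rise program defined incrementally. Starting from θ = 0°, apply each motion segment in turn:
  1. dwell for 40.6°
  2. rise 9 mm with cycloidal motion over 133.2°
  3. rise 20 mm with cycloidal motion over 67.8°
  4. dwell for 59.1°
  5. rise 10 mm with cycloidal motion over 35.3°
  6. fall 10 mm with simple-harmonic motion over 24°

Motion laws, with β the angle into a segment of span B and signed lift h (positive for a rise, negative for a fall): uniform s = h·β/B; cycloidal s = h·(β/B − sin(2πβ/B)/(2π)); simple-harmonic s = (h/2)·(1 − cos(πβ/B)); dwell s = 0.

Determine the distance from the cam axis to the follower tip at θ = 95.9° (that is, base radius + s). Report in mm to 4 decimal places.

seg 1 [0°–40.6°] dwell: s stays 0.0000
seg 2 [40.6°–173.8°] cycloidal, h=9: θ=95.9° here. β=55.3, B=133.2. 9·(0.4152 − sin(2π·0.4152)/(2π)) = 3.0086 → s = 3.0086
radial distance = base radius + s = 25 + 3.0086 = 28.0086

28.0086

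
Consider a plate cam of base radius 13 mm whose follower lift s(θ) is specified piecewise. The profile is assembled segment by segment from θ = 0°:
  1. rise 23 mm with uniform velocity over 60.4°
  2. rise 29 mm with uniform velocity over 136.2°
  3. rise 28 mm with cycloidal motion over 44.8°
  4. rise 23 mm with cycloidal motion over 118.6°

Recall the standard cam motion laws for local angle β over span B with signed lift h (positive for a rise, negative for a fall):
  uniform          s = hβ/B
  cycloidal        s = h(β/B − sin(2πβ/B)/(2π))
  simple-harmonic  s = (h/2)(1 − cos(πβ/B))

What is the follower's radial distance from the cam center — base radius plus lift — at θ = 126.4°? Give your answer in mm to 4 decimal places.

seg 1 [0°–60.4°] uniform, h=23: full span → s += 23 → s = 23.0000
seg 2 [60.4°–196.6°] uniform, h=29: θ=126.4° here. β=66, B=136.2. 29·66/136.2 = 14.0529 → s = 37.0529
radial distance = base radius + s = 13 + 37.0529 = 50.0529

50.0529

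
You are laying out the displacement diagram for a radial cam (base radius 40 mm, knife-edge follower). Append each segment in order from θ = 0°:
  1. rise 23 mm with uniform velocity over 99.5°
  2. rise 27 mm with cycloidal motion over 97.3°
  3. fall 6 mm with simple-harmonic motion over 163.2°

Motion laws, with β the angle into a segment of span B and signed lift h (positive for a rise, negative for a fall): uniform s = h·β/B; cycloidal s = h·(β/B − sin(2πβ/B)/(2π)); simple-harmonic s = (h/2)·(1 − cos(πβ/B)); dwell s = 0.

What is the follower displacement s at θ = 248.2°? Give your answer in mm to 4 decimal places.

seg 1 [0°–99.5°] uniform, h=23: full span → s += 23 → s = 23.0000
seg 2 [99.5°–196.8°] cycloidal, h=27: full span → s += 27 → s = 50.0000
seg 3 [196.8°–360°] simple-harmonic, h=-6: θ=248.2° here. β=51.4, B=163.2. -6/2·(1 − cos(π·0.3150)) = -1.3525 → s = 48.6475

48.6475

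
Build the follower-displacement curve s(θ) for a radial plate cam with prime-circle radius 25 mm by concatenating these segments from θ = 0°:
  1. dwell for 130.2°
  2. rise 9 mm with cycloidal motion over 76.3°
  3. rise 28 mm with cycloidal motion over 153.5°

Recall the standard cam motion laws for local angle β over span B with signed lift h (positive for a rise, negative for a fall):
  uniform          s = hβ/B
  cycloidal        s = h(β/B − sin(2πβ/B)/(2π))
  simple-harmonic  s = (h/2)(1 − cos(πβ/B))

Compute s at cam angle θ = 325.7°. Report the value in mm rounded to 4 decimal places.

seg 1 [0°–130.2°] dwell: s stays 0.0000
seg 2 [130.2°–206.5°] cycloidal, h=9: full span → s += 9 → s = 9.0000
seg 3 [206.5°–360°] cycloidal, h=28: θ=325.7° here. β=119.2, B=153.5. 28·(0.7765 − sin(2π·0.7765)/(2π)) = 26.1378 → s = 35.1378

35.1378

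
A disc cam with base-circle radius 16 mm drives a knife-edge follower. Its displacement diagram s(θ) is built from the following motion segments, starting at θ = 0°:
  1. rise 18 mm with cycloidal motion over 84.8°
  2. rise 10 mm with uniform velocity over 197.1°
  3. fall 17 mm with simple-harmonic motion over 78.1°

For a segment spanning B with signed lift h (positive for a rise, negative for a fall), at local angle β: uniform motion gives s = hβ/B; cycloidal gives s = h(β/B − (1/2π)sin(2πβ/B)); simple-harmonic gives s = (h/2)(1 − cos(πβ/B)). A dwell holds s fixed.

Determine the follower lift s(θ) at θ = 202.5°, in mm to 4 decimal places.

seg 1 [0°–84.8°] cycloidal, h=18: full span → s += 18 → s = 18.0000
seg 2 [84.8°–281.9°] uniform, h=10: θ=202.5° here. β=117.7, B=197.1. 10·117.7/197.1 = 5.9716 → s = 23.9716

23.9716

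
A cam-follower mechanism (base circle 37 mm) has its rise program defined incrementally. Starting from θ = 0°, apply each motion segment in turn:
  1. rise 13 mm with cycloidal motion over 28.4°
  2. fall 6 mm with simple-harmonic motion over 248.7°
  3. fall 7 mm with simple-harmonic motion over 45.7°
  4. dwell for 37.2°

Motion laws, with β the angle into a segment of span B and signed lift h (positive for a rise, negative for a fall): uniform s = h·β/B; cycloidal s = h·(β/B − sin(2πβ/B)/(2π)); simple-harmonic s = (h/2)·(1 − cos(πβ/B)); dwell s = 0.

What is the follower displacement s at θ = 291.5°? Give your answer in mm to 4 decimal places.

seg 1 [0°–28.4°] cycloidal, h=13: full span → s += 13 → s = 13.0000
seg 2 [28.4°–277.1°] simple-harmonic, h=-6: full span → s += -6 → s = 7.0000
seg 3 [277.1°–322.8°] simple-harmonic, h=-7: θ=291.5° here. β=14.4, B=45.7. -7/2·(1 − cos(π·0.3151)) = -1.5793 → s = 5.4207

5.4207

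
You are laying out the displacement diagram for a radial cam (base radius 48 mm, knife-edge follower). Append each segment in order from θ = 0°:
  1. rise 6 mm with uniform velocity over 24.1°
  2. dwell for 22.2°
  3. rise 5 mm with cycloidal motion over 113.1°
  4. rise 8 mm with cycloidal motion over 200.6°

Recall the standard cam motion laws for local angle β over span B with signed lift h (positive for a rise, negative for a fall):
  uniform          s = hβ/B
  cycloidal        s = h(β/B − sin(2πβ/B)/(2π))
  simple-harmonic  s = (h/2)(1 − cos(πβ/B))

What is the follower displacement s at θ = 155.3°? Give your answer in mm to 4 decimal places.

seg 1 [0°–24.1°] uniform, h=6: full span → s += 6 → s = 6.0000
seg 2 [24.1°–46.3°] dwell: s stays 6.0000
seg 3 [46.3°–159.4°] cycloidal, h=5: θ=155.3° here. β=109, B=113.1. 5·(0.9637 − sin(2π·0.9637)/(2π)) = 4.9984 → s = 10.9984

10.9984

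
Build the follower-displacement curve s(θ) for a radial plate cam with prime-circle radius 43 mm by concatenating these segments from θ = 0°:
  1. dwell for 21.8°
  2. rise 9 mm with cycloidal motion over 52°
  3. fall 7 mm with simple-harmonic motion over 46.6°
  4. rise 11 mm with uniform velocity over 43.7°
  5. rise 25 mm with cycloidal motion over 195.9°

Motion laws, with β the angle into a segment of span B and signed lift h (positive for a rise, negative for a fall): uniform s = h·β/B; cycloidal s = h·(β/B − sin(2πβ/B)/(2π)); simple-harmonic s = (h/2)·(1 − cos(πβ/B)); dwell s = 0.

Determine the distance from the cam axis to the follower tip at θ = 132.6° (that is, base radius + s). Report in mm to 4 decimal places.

seg 1 [0°–21.8°] dwell: s stays 0.0000
seg 2 [21.8°–73.8°] cycloidal, h=9: full span → s += 9 → s = 9.0000
seg 3 [73.8°–120.4°] simple-harmonic, h=-7: full span → s += -7 → s = 2.0000
seg 4 [120.4°–164.1°] uniform, h=11: θ=132.6° here. β=12.2, B=43.7. 11·12.2/43.7 = 3.0709 → s = 5.0709
radial distance = base radius + s = 43 + 5.0709 = 48.0709

48.0709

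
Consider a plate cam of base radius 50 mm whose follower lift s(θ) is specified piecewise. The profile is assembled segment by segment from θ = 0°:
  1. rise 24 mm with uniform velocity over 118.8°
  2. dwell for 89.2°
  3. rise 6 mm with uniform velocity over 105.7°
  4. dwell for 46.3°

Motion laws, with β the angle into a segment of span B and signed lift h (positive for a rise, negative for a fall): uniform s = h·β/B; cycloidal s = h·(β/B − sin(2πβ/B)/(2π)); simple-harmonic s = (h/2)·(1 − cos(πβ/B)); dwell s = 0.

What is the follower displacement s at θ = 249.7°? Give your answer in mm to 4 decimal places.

seg 1 [0°–118.8°] uniform, h=24: full span → s += 24 → s = 24.0000
seg 2 [118.8°–208°] dwell: s stays 24.0000
seg 3 [208°–313.7°] uniform, h=6: θ=249.7° here. β=41.7, B=105.7. 6·41.7/105.7 = 2.3671 → s = 26.3671

26.3671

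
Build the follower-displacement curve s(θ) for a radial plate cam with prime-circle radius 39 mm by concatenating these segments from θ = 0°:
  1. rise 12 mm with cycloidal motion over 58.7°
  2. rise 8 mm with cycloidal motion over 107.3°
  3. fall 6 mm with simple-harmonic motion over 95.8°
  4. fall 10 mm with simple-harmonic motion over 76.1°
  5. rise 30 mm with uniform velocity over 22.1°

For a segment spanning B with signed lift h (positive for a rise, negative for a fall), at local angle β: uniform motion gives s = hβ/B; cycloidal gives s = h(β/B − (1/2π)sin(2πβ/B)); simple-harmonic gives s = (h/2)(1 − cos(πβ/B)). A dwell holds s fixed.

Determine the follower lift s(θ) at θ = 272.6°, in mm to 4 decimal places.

seg 1 [0°–58.7°] cycloidal, h=12: full span → s += 12 → s = 12.0000
seg 2 [58.7°–166°] cycloidal, h=8: full span → s += 8 → s = 20.0000
seg 3 [166°–261.8°] simple-harmonic, h=-6: full span → s += -6 → s = 14.0000
seg 4 [261.8°–337.9°] simple-harmonic, h=-10: θ=272.6° here. β=10.8, B=76.1. -10/2·(1 − cos(π·0.1419)) = -0.4888 → s = 13.5112

13.5112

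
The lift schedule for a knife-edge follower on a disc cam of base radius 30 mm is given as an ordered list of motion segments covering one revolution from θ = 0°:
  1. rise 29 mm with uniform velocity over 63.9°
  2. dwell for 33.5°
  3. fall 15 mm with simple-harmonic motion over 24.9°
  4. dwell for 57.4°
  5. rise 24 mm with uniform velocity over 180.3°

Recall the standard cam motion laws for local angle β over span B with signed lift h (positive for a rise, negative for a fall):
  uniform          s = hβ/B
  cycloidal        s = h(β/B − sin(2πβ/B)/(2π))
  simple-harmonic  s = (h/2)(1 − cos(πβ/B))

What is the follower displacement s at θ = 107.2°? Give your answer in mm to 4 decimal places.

seg 1 [0°–63.9°] uniform, h=29: full span → s += 29 → s = 29.0000
seg 2 [63.9°–97.4°] dwell: s stays 29.0000
seg 3 [97.4°–122.3°] simple-harmonic, h=-15: θ=107.2° here. β=9.8, B=24.9. -15/2·(1 − cos(π·0.3936)) = -5.0389 → s = 23.9611

23.9611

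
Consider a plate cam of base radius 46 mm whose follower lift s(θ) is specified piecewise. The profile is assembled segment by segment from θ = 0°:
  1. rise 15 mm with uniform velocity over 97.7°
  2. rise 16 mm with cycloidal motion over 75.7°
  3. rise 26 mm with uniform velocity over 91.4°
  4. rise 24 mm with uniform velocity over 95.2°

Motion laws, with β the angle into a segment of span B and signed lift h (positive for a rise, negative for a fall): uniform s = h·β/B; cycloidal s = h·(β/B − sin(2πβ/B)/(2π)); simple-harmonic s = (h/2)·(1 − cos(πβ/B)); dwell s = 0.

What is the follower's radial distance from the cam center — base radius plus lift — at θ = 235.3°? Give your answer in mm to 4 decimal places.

seg 1 [0°–97.7°] uniform, h=15: full span → s += 15 → s = 15.0000
seg 2 [97.7°–173.4°] cycloidal, h=16: full span → s += 16 → s = 31.0000
seg 3 [173.4°–264.8°] uniform, h=26: θ=235.3° here. β=61.9, B=91.4. 26·61.9/91.4 = 17.6083 → s = 48.6083
radial distance = base radius + s = 46 + 48.6083 = 94.6083

94.6083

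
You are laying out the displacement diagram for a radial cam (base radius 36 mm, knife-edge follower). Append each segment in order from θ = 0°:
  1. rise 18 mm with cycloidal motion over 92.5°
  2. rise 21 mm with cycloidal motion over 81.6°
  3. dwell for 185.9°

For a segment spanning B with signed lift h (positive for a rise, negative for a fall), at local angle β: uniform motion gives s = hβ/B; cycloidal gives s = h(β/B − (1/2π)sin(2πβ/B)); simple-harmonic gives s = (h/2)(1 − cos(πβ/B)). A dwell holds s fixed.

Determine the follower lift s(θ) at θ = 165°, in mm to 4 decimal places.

seg 1 [0°–92.5°] cycloidal, h=18: full span → s += 18 → s = 18.0000
seg 2 [92.5°–174.1°] cycloidal, h=21: θ=165° here. β=72.5, B=81.6. 21·(0.8885 − sin(2π·0.8885)/(2π)) = 20.8130 → s = 38.8130

38.8130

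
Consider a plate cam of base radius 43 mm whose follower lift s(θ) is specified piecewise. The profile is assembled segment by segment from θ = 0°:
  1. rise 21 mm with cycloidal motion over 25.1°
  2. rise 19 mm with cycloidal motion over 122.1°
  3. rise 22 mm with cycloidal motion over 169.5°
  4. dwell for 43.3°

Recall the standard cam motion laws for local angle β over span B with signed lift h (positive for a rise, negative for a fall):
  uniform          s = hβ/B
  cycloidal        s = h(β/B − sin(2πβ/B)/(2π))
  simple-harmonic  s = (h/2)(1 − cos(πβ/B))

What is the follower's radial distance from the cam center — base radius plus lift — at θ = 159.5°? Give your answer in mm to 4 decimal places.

seg 1 [0°–25.1°] cycloidal, h=21: full span → s += 21 → s = 21.0000
seg 2 [25.1°–147.2°] cycloidal, h=19: full span → s += 19 → s = 40.0000
seg 3 [147.2°–316.7°] cycloidal, h=22: θ=159.5° here. β=12.3, B=169.5. 22·(0.0726 − sin(2π·0.0726)/(2π)) = 0.0547 → s = 40.0547
radial distance = base radius + s = 43 + 40.0547 = 83.0547

83.0547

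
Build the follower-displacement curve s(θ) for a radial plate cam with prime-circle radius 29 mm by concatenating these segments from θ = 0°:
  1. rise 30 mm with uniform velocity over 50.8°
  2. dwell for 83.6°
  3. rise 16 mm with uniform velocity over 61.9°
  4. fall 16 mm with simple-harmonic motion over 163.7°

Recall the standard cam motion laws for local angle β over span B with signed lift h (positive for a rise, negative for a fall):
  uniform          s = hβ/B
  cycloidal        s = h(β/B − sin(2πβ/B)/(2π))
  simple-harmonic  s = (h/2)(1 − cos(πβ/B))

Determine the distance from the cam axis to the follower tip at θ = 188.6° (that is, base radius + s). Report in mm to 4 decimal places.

seg 1 [0°–50.8°] uniform, h=30: full span → s += 30 → s = 30.0000
seg 2 [50.8°–134.4°] dwell: s stays 30.0000
seg 3 [134.4°–196.3°] uniform, h=16: θ=188.6° here. β=54.2, B=61.9. 16·54.2/61.9 = 14.0097 → s = 44.0097
radial distance = base radius + s = 29 + 44.0097 = 73.0097

73.0097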